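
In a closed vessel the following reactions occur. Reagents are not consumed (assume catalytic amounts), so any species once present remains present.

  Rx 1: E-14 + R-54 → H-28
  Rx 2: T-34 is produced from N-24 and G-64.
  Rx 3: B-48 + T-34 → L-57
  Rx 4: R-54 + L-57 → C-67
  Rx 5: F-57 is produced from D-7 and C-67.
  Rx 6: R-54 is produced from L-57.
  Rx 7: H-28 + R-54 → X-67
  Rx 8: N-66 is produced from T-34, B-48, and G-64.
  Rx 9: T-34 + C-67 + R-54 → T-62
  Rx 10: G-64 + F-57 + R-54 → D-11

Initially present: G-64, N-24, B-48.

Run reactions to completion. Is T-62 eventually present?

N-24 and G-64 present → T-34 forms (Rx 2).
B-48 and T-34 present → L-57 forms (Rx 3).
L-57 present → R-54 forms (Rx 6).
R-54 and L-57 present → C-67 forms (Rx 4).
T-34, C-67, and R-54 present → T-62 forms (Rx 9).

Yes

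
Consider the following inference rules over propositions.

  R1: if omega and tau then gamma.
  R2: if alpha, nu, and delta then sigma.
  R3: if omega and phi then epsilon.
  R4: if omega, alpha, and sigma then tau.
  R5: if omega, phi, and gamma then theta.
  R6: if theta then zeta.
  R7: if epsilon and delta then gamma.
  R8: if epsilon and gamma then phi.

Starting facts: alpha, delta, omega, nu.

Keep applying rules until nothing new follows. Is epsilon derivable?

No

epsilon would need omega and phi (R3), but phi is never established.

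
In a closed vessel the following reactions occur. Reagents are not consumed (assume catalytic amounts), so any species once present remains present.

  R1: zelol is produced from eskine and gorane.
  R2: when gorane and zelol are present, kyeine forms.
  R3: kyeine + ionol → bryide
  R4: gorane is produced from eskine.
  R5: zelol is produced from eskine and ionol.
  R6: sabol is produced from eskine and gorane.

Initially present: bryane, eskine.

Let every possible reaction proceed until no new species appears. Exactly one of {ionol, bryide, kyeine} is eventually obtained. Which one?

kyeine

eskine present → gorane forms (R4).
eskine and gorane present → zelol forms (R1).
gorane and zelol present → kyeine forms (R2).
bryide would need kyeine and ionol (R3), but ionol never forms. No rule produces ionol, and it is not given.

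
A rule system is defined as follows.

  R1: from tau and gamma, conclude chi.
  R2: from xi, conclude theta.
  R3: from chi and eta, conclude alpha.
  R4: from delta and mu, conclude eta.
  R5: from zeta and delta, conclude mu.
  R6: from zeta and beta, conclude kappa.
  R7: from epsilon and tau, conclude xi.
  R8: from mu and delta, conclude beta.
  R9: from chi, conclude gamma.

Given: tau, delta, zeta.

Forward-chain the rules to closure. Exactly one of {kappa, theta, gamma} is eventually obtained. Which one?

kappa

zeta and delta hold, so mu follows (R5).
From mu and delta, R8 gives beta.
zeta and beta hold, so kappa follows (R6).
gamma would need chi (R9), but chi is never established. theta would need xi (R2), but xi is never established.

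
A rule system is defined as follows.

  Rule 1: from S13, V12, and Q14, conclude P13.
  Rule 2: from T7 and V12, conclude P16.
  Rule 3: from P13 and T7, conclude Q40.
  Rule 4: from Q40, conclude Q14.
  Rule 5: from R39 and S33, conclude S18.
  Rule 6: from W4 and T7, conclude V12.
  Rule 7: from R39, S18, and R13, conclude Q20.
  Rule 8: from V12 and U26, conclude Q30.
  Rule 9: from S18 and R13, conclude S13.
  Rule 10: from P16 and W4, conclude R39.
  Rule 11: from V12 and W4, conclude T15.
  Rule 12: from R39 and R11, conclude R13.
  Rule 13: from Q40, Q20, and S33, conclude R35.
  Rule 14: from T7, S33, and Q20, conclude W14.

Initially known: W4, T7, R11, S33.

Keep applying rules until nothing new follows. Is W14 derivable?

W4 and T7 hold, so V12 follows (Rule 6).
From T7 and V12, Rule 2 gives P16.
P16 and W4 hold, so R39 follows (Rule 10).
From R39 and S33, Rule 5 gives S18.
R39 and R11 hold, so R13 follows (Rule 12).
From R39, S18, and R13, Rule 7 gives Q20.
From T7, S33, and Q20, Rule 14 gives W14.

Yes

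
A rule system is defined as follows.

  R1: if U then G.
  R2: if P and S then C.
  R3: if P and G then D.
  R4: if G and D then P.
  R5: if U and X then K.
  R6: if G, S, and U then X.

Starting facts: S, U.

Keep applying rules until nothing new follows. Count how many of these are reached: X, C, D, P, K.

From U, R1 gives G.
From G, S, and U, R6 gives X.
From U and X, R5 gives K.
X: reached.
C would need P and S (R2), but P is never established.
D would need P and G (R3), but P is never established.
P would need G and D (R4), but D is never established.
K: reached.
Reached: X and K — 2 of the 5.

2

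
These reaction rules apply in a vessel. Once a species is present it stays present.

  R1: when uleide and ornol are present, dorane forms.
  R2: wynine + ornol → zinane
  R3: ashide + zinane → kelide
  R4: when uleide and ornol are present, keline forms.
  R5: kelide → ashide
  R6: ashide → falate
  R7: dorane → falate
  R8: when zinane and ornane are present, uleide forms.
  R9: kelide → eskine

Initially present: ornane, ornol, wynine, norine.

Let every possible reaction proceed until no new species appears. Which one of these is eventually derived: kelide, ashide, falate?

falate

wynine and ornol present → zinane forms (R2).
zinane and ornane present → uleide forms (R8).
uleide and ornol present → dorane forms (R1).
dorane present → falate forms (R7).
ashide would need kelide (R5), but kelide never forms. kelide would need ashide and zinane (R3), but ashide never forms.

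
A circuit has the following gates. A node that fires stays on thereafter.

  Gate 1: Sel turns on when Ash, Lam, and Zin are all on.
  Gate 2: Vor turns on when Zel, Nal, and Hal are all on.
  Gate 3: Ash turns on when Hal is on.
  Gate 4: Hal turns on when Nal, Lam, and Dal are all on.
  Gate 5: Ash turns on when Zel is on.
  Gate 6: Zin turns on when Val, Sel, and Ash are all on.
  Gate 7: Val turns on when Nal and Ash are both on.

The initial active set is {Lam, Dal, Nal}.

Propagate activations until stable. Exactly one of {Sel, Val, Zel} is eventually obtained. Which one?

Val

Gate 4: Nal, Lam, and Dal on → Hal on.
Hal is on, so Ash turns on (Gate 3).
Nal and Ash are on, so Val turns on (Gate 7).
No rule produces Zel, and it is not given. Sel would need Ash, Lam, and Zin (Gate 1), but Zin never turns on.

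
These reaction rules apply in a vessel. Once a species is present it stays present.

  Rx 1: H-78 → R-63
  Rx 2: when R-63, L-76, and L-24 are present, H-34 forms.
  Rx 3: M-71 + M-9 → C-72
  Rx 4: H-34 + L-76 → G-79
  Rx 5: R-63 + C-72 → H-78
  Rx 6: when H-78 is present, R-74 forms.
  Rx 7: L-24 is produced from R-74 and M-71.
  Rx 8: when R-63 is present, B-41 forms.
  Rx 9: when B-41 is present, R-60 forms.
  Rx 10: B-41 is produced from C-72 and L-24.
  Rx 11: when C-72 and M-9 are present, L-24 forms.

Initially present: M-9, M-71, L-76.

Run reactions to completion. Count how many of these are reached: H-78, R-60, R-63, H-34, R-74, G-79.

1

M-71 and M-9 present → C-72 forms (Rx 3).
C-72 and M-9 present → L-24 forms (Rx 11).
C-72 and L-24 present → B-41 forms (Rx 10).
B-41 present → R-60 forms (Rx 9).
H-78 would need R-63 and C-72 (Rx 5), but R-63 never forms.
R-60: reached.
R-63 would need H-78 (Rx 1), but H-78 never forms.
H-34 would need R-63, L-76, and L-24 (Rx 2), but R-63 never forms.
R-74 would need H-78 (Rx 6), but H-78 never forms.
G-79 would need H-34 and L-76 (Rx 4), but H-34 never forms.
Reached: R-60 — 1 of the 6.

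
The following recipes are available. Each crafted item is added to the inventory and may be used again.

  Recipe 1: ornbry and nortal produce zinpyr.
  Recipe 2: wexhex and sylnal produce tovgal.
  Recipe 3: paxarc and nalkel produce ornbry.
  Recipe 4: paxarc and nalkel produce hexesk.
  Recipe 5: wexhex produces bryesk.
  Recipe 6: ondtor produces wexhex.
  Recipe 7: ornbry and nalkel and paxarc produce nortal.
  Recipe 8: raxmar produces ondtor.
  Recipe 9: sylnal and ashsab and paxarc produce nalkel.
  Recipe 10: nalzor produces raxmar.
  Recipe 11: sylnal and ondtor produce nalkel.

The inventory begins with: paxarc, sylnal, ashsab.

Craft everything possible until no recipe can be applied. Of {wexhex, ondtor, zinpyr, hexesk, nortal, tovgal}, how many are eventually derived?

3

Using Recipe 9, sylnal, ashsab, and paxarc make nalkel.
paxarc and nalkel → hexesk (Recipe 4).
Using Recipe 3, paxarc and nalkel make ornbry.
ornbry and nalkel and paxarc → nortal (Recipe 7).
ornbry and nortal → zinpyr (Recipe 1).
wexhex would need ondtor (Recipe 6), but ondtor is never obtained.
ondtor would need raxmar (Recipe 8), but raxmar is never obtained.
zinpyr: reached.
hexesk: reached.
nortal: reached.
tovgal would need wexhex and sylnal (Recipe 2), but wexhex is never obtained.
Reached: zinpyr, hexesk, and nortal — 3 of the 6.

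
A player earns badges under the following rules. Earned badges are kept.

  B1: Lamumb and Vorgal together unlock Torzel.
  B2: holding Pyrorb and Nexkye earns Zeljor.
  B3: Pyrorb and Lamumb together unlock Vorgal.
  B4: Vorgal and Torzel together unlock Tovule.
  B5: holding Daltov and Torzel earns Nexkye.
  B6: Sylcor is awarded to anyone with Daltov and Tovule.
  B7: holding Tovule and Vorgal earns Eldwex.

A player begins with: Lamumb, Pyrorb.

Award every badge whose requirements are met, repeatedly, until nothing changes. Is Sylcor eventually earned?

Sylcor would need Daltov and Tovule (B6), but Daltov is never earned.

No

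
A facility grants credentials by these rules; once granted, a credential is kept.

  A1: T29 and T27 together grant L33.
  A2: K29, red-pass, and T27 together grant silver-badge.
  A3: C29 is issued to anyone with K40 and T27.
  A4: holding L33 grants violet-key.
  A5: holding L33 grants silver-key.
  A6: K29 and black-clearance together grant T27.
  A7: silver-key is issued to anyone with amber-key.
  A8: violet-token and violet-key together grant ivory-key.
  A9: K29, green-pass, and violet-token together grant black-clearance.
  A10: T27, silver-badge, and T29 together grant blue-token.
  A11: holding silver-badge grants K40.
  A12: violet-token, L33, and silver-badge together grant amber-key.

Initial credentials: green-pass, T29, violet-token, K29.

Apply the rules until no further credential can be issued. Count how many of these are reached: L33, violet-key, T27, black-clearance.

4

Holding K29, green-pass, and violet-token grants black-clearance (A9).
Holding K29 and black-clearance grants T27 (A6).
Holding T29 and T27 grants L33 (A1).
Holding L33 grants violet-key (A4).
L33: reached.
violet-key: reached.
T27: reached.
black-clearance: reached.
All 4 are reached.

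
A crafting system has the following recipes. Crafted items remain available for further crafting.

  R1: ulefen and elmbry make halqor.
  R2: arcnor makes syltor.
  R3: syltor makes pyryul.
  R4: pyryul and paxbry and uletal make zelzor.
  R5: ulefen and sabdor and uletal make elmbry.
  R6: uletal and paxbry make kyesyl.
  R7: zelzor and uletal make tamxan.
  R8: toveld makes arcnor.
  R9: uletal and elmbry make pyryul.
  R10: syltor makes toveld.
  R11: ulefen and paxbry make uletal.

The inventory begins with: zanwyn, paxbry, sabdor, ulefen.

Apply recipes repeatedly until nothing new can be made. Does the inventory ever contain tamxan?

ulefen and paxbry → uletal (R11).
Using R5, ulefen, sabdor, and uletal make elmbry.
uletal and elmbry → pyryul (R9).
Using R4, pyryul, paxbry, and uletal make zelzor.
Using R7, zelzor and uletal make tamxan.

Yes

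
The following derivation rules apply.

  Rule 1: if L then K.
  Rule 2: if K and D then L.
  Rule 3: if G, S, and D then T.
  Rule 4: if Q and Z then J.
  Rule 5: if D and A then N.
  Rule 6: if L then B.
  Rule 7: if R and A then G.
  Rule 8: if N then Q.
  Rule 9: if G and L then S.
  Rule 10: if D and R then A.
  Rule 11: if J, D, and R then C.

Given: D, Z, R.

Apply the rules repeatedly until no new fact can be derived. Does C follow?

Yes

D and R hold, so A follows (Rule 10).
D and A hold, so N follows (Rule 5).
N holds, so Q follows (Rule 8).
Q and Z hold, so J follows (Rule 4).
From J, D, and R, Rule 11 gives C.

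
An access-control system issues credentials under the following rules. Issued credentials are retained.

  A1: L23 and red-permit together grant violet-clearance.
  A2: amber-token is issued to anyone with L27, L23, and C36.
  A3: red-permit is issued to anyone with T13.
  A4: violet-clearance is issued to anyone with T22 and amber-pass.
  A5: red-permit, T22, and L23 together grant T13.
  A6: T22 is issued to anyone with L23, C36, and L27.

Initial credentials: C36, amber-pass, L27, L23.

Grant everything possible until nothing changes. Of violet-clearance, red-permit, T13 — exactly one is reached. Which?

Holding L23, C36, and L27 grants T22 (A6).
Holding T22 and amber-pass grants violet-clearance (A4).
T13 would need red-permit, T22, and L23 (A5), but red-permit is never granted. red-permit would need T13 (A3), but T13 is never granted.

violet-clearance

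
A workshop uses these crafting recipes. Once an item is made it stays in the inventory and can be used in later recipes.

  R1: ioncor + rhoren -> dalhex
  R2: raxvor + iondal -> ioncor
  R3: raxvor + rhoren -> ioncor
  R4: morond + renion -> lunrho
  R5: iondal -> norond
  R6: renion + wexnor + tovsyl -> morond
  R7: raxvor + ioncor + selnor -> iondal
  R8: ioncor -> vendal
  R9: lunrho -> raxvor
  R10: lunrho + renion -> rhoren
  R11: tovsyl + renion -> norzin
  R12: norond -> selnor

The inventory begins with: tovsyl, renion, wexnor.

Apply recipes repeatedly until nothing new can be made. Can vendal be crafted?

renion + wexnor + tovsyl -> morond (R6).
morond + renion -> lunrho (R4).
lunrho + renion -> rhoren (R10).
Using R9, lunrho makes raxvor.
raxvor + rhoren -> ioncor (R3).
ioncor -> vendal (R8).

Yes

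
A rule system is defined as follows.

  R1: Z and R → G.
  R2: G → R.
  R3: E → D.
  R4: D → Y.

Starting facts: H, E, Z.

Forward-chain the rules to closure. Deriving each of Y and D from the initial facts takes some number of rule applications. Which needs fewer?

D

D: E holds, so D follows (R3). [1 rule application]
Y: E holds, so D follows (R3). From D, R4 gives Y. [2 rule applications]
D needs fewer.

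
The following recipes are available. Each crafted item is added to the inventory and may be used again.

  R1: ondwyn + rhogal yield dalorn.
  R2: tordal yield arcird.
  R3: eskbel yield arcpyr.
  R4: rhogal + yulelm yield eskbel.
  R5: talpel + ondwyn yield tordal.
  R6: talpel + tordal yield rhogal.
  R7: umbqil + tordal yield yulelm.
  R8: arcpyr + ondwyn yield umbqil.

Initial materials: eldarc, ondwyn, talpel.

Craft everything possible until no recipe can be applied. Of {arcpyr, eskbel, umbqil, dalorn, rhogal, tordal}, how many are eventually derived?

talpel + ondwyn → tordal (R5).
Using R6, talpel and tordal make rhogal.
ondwyn + rhogal → dalorn (R1).
arcpyr would need eskbel (R3), but eskbel is never obtained.
eskbel would need rhogal and yulelm (R4), but yulelm is never obtained.
umbqil would need arcpyr and ondwyn (R8), but arcpyr is never obtained.
dalorn: reached.
rhogal: reached.
tordal: reached.
Reached: dalorn, rhogal, and tordal — 3 of the 6.

3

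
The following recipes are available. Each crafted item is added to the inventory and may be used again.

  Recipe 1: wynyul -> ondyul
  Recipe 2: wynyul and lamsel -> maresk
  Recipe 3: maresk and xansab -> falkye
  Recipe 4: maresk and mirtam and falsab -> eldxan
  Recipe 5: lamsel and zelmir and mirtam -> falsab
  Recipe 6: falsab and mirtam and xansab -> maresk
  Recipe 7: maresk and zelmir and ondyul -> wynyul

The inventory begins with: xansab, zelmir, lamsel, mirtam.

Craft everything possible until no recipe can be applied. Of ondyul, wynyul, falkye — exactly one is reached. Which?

lamsel and zelmir and mirtam -> falsab (Recipe 5).
Using Recipe 6, falsab, mirtam, and xansab make maresk.
Using Recipe 3, maresk and xansab make falkye.
wynyul would need maresk, zelmir, and ondyul (Recipe 7), but ondyul is never obtained. ondyul would need wynyul (Recipe 1), but wynyul is never obtained.

falkye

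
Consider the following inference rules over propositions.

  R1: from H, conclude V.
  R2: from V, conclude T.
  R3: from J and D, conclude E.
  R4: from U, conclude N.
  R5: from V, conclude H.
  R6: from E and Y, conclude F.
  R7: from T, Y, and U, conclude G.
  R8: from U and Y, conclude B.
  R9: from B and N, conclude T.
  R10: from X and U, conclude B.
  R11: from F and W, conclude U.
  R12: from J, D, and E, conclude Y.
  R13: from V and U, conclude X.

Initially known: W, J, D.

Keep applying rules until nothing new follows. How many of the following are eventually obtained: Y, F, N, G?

4

J and D hold, so E follows (R3).
J, D, and E hold, so Y follows (R12).
From E and Y, R6 gives F.
From F and W, R11 gives U.
From U, R4 gives N.
From U and Y, R8 gives B.
B and N hold, so T follows (R9).
T, Y, and U hold, so G follows (R7).
Y: reached.
F: reached.
N: reached.
G: reached.
All 4 are reached.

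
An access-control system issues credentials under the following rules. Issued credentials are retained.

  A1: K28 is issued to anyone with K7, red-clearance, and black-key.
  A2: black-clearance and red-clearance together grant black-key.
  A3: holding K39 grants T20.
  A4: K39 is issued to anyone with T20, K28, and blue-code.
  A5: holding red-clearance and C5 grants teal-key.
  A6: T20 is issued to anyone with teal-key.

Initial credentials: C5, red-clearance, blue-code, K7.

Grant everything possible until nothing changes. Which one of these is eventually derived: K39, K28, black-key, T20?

Holding red-clearance and C5 grants teal-key (A5).
Holding teal-key grants T20 (A6).
K39 would need T20, K28, and blue-code (A4), but K28 is never granted. K28 would need K7, red-clearance, and black-key (A1), but black-key is never granted. black-key would need black-clearance and red-clearance (A2), but black-clearance is never granted.

T20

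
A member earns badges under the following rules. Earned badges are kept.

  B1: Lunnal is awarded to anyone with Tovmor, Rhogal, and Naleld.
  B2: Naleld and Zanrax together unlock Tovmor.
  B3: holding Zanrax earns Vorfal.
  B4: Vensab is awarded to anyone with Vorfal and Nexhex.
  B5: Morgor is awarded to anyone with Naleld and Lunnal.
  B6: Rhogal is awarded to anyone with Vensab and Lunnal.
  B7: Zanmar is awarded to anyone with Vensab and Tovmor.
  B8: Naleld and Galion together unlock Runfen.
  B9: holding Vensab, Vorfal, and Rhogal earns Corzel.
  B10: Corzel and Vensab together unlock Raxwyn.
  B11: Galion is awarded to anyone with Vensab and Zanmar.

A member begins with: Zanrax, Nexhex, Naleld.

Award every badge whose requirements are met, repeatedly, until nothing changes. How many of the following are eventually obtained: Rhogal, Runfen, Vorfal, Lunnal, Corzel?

2

With Zanrax, Vorfal is earned (B3).
With Naleld and Zanrax, Tovmor is earned (B2).
With Vorfal and Nexhex, Vensab is earned (B4).
With Vensab and Tovmor, Zanmar is earned (B7).
With Vensab and Zanmar, Galion is earned (B11).
With Naleld and Galion, Runfen is earned (B8).
Rhogal would need Vensab and Lunnal (B6), but Lunnal is never earned.
Runfen: reached.
Vorfal: reached.
Lunnal would need Tovmor, Rhogal, and Naleld (B1), but Rhogal is never earned.
Corzel would need Vensab, Vorfal, and Rhogal (B9), but Rhogal is never earned.
Reached: Runfen and Vorfal — 2 of the 5.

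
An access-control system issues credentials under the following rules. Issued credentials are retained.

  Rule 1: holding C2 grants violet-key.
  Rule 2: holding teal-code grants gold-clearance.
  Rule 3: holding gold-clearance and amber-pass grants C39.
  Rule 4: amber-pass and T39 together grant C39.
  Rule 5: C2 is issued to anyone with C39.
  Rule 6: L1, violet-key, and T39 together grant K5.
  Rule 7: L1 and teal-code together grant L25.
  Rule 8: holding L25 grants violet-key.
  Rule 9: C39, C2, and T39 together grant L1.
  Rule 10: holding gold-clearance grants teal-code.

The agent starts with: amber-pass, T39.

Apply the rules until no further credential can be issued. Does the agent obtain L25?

No

L25 would need L1 and teal-code (Rule 7), but teal-code is never granted.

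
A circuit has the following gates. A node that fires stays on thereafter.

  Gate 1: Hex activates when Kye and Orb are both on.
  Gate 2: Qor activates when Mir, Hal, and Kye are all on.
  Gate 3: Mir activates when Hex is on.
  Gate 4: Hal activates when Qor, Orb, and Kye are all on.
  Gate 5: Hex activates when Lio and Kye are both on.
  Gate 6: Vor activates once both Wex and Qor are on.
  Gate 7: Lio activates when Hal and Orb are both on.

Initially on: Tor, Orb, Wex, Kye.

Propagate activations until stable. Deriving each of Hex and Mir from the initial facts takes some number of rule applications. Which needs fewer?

Hex: Kye and Orb are on, so Hex activates (Gate 1). [1 rule application]
Mir: Gate 1: Kye and Orb on → Hex on. Hex is on, so Mir activates (Gate 3). [2 rule applications]
Hex needs fewer.

Hex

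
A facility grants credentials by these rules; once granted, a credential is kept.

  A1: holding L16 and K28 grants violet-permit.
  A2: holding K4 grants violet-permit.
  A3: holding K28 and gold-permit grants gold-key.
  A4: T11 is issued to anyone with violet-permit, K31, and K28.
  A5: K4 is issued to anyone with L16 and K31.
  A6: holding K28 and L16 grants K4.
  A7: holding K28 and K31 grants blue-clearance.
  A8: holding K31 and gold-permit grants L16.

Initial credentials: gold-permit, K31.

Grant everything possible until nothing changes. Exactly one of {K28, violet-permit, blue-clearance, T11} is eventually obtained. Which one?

Holding K31 and gold-permit grants L16 (A8).
Holding L16 and K31 grants K4 (A5).
Holding K4 grants violet-permit (A2).
No rule produces K28, and it is not given. T11 would need violet-permit, K31, and K28 (A4), but K28 is never granted. blue-clearance would need K28 and K31 (A7), but K28 is never granted.

violet-permit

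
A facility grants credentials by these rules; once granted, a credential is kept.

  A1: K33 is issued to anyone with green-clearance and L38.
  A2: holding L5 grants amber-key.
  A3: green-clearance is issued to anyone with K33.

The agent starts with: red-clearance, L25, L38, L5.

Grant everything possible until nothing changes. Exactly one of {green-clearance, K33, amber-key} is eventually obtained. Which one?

Holding L5 grants amber-key (A2).
K33 would need green-clearance and L38 (A1), but green-clearance is never granted. green-clearance would need K33 (A3), but K33 is never granted.

amber-key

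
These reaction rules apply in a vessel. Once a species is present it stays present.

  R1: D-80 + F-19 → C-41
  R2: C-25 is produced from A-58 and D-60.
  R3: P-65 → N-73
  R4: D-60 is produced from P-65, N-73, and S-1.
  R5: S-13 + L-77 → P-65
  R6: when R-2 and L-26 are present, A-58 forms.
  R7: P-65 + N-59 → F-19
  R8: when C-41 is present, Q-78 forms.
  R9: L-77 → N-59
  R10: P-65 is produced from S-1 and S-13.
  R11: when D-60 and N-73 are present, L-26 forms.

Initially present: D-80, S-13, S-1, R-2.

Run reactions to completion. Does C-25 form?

Yes

S-1 and S-13 present → P-65 forms (R10).
P-65 present → N-73 forms (R3).
P-65, N-73, and S-1 present → D-60 forms (R4).
D-60 and N-73 present → L-26 forms (R11).
R-2 and L-26 present → A-58 forms (R6).
A-58 and D-60 present → C-25 forms (R2).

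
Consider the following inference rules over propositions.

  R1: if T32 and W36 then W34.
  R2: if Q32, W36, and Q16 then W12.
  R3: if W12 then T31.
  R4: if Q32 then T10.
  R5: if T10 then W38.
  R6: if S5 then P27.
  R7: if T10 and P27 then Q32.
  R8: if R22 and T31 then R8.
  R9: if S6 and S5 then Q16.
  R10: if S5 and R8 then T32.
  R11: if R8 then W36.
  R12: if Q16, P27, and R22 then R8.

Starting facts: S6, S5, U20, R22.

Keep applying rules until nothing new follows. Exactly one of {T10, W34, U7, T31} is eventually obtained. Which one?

From S5, R6 gives P27.
S6 and S5 hold, so Q16 follows (R9).
From Q16, P27, and R22, R12 gives R8.
From R8, R11 gives W36.
S5 and R8 hold, so T32 follows (R10).
T32 and W36 hold, so W34 follows (R1).
T31 would need W12 (R3), but W12 is never established. No rule produces U7, and it is not given. T10 would need Q32 (R4), but Q32 is never established.

W34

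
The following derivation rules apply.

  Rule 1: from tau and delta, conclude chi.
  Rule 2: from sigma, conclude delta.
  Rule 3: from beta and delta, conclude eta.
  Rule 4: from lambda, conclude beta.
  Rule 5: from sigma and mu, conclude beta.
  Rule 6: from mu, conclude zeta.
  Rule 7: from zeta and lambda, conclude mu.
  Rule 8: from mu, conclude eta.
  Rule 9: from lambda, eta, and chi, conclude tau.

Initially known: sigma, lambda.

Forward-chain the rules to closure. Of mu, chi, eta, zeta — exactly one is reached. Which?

From sigma, Rule 2 gives delta.
lambda holds, so beta follows (Rule 4).
From beta and delta, Rule 3 gives eta.
zeta would need mu (Rule 6), but mu is never established. chi would need tau and delta (Rule 1), but tau is never established. mu would need zeta and lambda (Rule 7), but zeta is never established.

eta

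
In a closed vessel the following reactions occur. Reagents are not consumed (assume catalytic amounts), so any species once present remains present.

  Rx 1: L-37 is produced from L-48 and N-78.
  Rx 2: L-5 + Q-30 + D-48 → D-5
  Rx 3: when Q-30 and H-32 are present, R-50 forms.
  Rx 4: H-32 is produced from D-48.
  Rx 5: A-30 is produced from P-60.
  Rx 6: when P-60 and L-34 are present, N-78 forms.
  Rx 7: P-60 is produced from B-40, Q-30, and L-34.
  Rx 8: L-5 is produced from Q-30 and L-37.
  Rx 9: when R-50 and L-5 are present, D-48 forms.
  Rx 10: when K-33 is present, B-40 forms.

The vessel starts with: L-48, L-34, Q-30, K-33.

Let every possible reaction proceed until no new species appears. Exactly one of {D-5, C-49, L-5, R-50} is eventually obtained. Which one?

L-5

K-33 present → B-40 forms (Rx 10).
B-40, Q-30, and L-34 present → P-60 forms (Rx 7).
P-60 and L-34 present → N-78 forms (Rx 6).
L-48 and N-78 present → L-37 forms (Rx 1).
Q-30 and L-37 present → L-5 forms (Rx 8).
No rule produces C-49, and it is not given. R-50 would need Q-30 and H-32 (Rx 3), but H-32 never forms. D-5 would need L-5, Q-30, and D-48 (Rx 2), but D-48 never forms.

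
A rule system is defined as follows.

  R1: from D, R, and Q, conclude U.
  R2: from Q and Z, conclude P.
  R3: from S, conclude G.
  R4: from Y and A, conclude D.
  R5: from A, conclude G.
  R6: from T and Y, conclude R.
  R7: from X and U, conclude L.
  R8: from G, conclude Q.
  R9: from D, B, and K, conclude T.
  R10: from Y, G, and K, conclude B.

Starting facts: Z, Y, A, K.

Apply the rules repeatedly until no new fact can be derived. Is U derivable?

Yes

Y and A hold, so D follows (R4).
A holds, so G follows (R5).
From Y, G, and K, R10 gives B.
From G, R8 gives Q.
From D, B, and K, R9 gives T.
From T and Y, R6 gives R.
From D, R, and Q, R1 gives U.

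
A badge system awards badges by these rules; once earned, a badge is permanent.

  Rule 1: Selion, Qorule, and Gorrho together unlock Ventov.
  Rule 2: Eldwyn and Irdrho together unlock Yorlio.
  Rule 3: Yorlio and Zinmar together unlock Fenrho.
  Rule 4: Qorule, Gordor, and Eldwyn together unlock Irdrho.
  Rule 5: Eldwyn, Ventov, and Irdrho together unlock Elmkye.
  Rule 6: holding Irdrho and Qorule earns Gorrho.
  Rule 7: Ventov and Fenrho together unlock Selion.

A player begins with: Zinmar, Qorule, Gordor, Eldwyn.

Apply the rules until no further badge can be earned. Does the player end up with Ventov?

No

Ventov would need Selion, Qorule, and Gorrho (Rule 1), but Selion is never earned.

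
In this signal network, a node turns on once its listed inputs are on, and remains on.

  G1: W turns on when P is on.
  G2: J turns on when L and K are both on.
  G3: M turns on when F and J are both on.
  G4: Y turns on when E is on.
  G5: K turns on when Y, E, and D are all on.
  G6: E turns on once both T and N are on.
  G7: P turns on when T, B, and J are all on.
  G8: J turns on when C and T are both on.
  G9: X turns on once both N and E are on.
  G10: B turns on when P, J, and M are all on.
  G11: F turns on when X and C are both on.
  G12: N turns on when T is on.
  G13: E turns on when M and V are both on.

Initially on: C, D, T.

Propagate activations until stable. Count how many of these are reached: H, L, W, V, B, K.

1

T is on, so N turns on (G12).
G6: T and N on → E on.
E is on, so Y turns on (G4).
G5: Y, E, and D on → K on.
No rule produces H, and it is not given.
No rule produces L, and it is not given.
W would need P (G1), but P never turns on.
No rule produces V, and it is not given.
B would need P, J, and M (G10), but P never turns on.
K: reached.
Reached: K — 1 of the 6.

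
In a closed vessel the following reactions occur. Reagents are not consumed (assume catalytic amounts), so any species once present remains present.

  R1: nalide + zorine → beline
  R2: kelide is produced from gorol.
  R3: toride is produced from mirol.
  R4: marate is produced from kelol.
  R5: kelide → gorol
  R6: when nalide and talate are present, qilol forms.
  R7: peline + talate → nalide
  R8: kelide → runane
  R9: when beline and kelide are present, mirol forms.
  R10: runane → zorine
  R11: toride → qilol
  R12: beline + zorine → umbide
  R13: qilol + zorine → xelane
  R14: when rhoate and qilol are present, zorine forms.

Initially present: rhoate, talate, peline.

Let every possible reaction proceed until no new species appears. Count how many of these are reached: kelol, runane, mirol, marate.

0

No rule produces kelol, and it is not given.
runane would need kelide (R8), but kelide never forms.
mirol would need beline and kelide (R9), but kelide never forms.
marate would need kelol (R4), but kelol never forms.
None of the 4 are reached.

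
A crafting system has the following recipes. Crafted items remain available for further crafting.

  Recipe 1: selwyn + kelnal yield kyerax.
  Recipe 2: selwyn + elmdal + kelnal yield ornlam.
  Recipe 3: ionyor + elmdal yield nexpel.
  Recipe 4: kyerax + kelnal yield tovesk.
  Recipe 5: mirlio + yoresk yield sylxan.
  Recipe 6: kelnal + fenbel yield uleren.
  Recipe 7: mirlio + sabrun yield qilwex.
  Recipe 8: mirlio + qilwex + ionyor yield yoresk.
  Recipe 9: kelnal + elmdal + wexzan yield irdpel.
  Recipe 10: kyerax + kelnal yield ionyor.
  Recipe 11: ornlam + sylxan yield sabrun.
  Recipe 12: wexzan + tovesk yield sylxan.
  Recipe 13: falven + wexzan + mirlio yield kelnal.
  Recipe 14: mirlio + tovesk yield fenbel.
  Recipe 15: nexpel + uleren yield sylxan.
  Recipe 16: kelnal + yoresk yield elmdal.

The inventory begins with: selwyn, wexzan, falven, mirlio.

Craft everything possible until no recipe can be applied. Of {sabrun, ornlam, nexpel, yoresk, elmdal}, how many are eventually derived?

sabrun would need ornlam and sylxan (Recipe 11), but ornlam is never obtained.
ornlam would need selwyn, elmdal, and kelnal (Recipe 2), but elmdal is never obtained.
nexpel would need ionyor and elmdal (Recipe 3), but elmdal is never obtained.
yoresk would need mirlio, qilwex, and ionyor (Recipe 8), but qilwex is never obtained.
elmdal would need kelnal and yoresk (Recipe 16), but yoresk is never obtained.
None of the 5 are reached.

0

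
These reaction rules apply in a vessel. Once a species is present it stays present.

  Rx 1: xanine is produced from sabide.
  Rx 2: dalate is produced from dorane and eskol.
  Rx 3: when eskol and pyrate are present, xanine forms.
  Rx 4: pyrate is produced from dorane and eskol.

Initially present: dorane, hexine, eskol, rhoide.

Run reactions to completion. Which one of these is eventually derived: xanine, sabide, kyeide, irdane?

dorane and eskol present → pyrate forms (Rx 4).
eskol and pyrate present → xanine forms (Rx 3).
No rule produces sabide, and it is not given. No rule produces irdane, and it is not given. No rule produces kyeide, and it is not given.

xanine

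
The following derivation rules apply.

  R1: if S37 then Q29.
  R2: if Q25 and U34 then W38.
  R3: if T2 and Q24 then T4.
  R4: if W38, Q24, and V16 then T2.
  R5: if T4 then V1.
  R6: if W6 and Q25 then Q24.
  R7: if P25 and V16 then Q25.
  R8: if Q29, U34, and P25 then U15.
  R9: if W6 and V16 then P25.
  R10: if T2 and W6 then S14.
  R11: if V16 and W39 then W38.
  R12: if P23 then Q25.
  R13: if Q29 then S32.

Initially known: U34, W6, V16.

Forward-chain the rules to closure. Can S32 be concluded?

S32 would need Q29 (R13), but Q29 is never established.

No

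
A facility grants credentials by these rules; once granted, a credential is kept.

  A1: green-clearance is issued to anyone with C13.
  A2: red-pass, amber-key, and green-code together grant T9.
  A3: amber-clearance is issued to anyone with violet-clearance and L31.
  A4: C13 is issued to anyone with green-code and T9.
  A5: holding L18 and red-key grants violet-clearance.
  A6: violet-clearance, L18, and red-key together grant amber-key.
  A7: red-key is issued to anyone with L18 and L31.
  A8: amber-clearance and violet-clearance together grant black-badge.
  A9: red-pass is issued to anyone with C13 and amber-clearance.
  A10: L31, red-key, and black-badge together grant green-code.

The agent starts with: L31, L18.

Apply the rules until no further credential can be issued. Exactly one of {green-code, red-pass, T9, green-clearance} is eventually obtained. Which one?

green-code

Holding L18 and L31 grants red-key (A7).
Holding L18 and red-key grants violet-clearance (A5).
Holding violet-clearance and L31 grants amber-clearance (A3).
Holding amber-clearance and violet-clearance grants black-badge (A8).
Holding L31, red-key, and black-badge grants green-code (A10).
green-clearance would need C13 (A1), but C13 is never granted. red-pass would need C13 and amber-clearance (A9), but C13 is never granted. T9 would need red-pass, amber-key, and green-code (A2), but red-pass is never granted.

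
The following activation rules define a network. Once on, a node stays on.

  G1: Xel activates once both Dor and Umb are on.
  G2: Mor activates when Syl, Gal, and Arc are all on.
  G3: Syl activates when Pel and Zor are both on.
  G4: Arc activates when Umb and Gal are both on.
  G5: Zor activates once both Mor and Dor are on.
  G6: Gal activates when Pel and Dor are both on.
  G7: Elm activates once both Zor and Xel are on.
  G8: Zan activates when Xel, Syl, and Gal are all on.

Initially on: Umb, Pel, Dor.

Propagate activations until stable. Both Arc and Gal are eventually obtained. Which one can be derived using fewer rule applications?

Gal

Gal: Pel and Dor are on, so Gal activates (G6). [1 rule application]
Arc: Pel and Dor are on, so Gal activates (G6). G4: Umb and Gal on → Arc on. [2 rule applications]
Gal needs fewer.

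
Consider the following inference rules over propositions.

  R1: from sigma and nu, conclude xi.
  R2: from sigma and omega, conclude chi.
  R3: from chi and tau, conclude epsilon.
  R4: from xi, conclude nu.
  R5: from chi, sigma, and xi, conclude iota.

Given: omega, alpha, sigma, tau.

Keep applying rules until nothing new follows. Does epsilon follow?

Yes

From sigma and omega, R2 gives chi.
From chi and tau, R3 gives epsilon.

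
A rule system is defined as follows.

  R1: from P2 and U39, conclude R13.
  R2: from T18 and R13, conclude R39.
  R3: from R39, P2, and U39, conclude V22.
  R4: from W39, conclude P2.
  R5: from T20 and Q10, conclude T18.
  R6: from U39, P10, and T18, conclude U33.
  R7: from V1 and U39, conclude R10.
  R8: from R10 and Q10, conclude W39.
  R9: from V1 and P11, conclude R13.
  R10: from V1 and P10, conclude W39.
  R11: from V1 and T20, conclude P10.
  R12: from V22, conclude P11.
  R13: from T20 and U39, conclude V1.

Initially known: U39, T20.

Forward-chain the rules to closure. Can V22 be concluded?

V22 would need R39, P2, and U39 (R3), but R39 is never established.

No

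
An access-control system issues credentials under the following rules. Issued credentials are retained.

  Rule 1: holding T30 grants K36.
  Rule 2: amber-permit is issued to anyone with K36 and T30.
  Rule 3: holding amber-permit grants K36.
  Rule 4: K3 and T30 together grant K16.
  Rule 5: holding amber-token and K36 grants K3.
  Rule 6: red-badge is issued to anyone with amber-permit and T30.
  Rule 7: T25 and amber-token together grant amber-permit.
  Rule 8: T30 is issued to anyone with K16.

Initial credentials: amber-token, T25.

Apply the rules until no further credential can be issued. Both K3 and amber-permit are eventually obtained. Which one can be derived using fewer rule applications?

amber-permit

amber-permit: Holding T25 and amber-token grants amber-permit (Rule 7). [1 rule application]
K3: Holding T25 and amber-token grants amber-permit (Rule 7). Holding amber-permit grants K36 (Rule 3). Holding amber-token and K36 grants K3 (Rule 5). [3 rule applications]
amber-permit needs fewer.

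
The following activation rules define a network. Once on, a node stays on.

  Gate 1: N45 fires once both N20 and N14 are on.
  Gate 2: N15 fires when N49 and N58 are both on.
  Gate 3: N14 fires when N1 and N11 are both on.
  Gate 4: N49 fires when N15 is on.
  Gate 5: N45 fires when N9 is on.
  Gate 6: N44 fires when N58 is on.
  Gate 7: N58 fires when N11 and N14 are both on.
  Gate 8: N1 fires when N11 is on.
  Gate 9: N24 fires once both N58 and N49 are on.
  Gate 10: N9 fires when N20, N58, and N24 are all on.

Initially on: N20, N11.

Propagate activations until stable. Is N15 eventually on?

N15 would need N49 and N58 (Gate 2), but N49 never turns on.

No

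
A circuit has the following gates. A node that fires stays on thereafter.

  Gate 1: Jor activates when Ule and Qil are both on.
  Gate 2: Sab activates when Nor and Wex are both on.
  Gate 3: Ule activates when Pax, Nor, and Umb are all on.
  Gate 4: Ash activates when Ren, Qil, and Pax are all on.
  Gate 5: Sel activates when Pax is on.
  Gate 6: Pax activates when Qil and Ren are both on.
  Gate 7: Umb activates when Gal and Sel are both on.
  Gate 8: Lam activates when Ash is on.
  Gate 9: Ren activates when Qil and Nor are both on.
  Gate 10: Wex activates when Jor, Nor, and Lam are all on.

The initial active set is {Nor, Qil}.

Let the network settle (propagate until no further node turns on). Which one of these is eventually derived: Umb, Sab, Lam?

Lam

Qil and Nor are on, so Ren activates (Gate 9).
Qil and Ren are on, so Pax activates (Gate 6).
Ren, Qil, and Pax are on, so Ash activates (Gate 4).
Ash is on, so Lam activates (Gate 8).
Umb would need Gal and Sel (Gate 7), but Gal never turns on. Sab would need Nor and Wex (Gate 2), but Wex never turns on.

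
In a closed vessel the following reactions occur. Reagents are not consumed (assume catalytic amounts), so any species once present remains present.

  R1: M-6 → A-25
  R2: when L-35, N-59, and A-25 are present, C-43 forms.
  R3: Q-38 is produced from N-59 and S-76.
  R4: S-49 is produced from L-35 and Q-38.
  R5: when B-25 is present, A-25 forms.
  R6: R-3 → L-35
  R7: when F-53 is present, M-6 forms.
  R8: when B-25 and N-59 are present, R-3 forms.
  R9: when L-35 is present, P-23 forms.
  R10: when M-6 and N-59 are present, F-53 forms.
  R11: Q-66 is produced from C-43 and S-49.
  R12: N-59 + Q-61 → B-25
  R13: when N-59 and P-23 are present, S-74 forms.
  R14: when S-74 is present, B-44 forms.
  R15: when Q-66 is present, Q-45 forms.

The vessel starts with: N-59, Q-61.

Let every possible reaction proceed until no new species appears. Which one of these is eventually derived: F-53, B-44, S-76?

N-59 and Q-61 present → B-25 forms (R12).
B-25 and N-59 present → R-3 forms (R8).
R-3 present → L-35 forms (R6).
L-35 present → P-23 forms (R9).
N-59 and P-23 present → S-74 forms (R13).
S-74 present → B-44 forms (R14).
No rule produces S-76, and it is not given. F-53 would need M-6 and N-59 (R10), but M-6 never forms.

B-44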